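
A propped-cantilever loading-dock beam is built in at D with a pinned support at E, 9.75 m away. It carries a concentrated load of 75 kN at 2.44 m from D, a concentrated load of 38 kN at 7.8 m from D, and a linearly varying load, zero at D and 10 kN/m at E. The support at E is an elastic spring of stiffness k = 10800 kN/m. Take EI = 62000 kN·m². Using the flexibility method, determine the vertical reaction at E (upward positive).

Choose R_E as the redundant. The primary structure is the cantilever fixed at D.
Free-end deflection of the primary structure under the applied loading (downward +):
  point load 75 at a = 2.44: Pa²(3L − a)/(6EI) = 1995/EI
  point load 38 at a = 7.8: Pa²(3L − a)/(6EI) = 8265/EI
  triangular load, peak 10 at the free end: 11w₀L⁴/(120EI) = 8284/EI
  δ_0 = 18544/EI
Flexibility coefficient — unit upward force at E: δ_{EE} = L³/(3EI) = 309/EI.
With EI = 62000 kN·m²: δ_0 = 0.2991 m and δ_{EE} = 0.004983 m/kN.
Compatibility — the spring shortens by R_E/k under the reaction it provides: δ_0 − R_E·δ_{EE} = R_E/k. With 1/k = 0.000093 m/kN, R_E = δ_0 / (δ_{EE} + 1/k) = 0.2991 / (0.004983 + 0.000093) = 58.93 kN.

R_E = 58.93 kN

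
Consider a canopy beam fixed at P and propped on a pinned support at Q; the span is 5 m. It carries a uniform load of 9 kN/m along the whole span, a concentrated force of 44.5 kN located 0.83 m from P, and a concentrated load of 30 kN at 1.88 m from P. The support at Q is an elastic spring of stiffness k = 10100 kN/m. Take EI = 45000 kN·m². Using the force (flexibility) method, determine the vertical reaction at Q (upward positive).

Choose R_Q as the redundant. The primary structure is the cantilever fixed at P.
Primary-structure tip deflection at Q by superposition:
  UDL 9: wL⁴/(8EI) = 703.1/EI
  point load 44.5 at a = 0.83: Pa²(3L − a)/(6EI) = 72.4/EI
  point load 30 at a = 1.88: Pa²(3L − a)/(6EI) = 231.9/EI
  δ_0 = 1007/EI
Tip deflection under a unit load at Q: L³/(3EI) = 41.67/EI.
With EI = 45000 kN·m²: δ_0 = 0.022386 m and δ_{QQ} = 0.000926 m/kN.
Compatibility — the spring shortens by R_Q/k under the reaction it provides: δ_0 − R_Q·δ_{QQ} = R_Q/k. With 1/k = 0.000099 m/kN, R_Q = δ_0 / (δ_{QQ} + 1/k) = 0.022386 / (0.000926 + 0.000099) = 21.84 kN.

R_Q = 21.84 kN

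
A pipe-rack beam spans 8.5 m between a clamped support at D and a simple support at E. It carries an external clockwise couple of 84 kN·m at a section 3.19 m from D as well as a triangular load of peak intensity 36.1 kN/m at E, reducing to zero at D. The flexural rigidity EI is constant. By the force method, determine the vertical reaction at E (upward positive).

Choose R_E as the redundant. The primary structure is the cantilever fixed at D.
Primary-structure tip deflection at E by superposition:
  clockwise couple 84 at a = 3.19: M₀a(2L − a)/(2EI) = 1850/EI
  triangular load, peak 36.1 at the free end: 11w₀L⁴/(120EI) = 17274/EI
  δ_0 = 19124/EI
Flexibility coefficient — unit upward force at E: δ_{EE} = L³/(3EI) = 204.7/EI.
Compatibility at E: δ_0 − R_E·δ_{EE} = 0, so R_E = 19124/204.7 = 93.42 kN.

R_E = 93.42 kN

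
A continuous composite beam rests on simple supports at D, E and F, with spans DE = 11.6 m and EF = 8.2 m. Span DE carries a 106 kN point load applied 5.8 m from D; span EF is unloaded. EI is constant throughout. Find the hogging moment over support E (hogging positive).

M_E = 135.1 kN·m

Release continuity at E by inserting a hinge; the redundant is the internal moment M_E. The primary structure is two simply-supported spans DE and EF.
Rotations at E on the released spans (each span's end-slope, ×1/EI):
  span DE: point load 106 at a = 5.8: Pab(L + a)/(6LEI) = 891.5/EI
  relative rotation θ_0 = (891.5 + 0)/EI = 891.5/EI
A unit hogging moment at E produces rotation L₁/(3EI) + L₂/(3EI) = 6.6/EI.
Slope continuity at E: θ_0 = M_E·6.6/EI, so M_E = 891.5/6.6 = 135.1 kN·m (hogging).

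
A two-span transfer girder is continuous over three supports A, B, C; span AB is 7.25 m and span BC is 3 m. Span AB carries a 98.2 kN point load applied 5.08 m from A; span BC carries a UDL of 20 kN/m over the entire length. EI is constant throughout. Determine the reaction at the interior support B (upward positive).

Take M_B as the redundant. Released structure: two simple spans AB and BC with a hinge at B.
Discontinuity in slope at B on the released structure — sum the simple-span end rotations:
  span AB: point load 98.2 at a = 5.08: Pab(L + a)/(6LEI) = 306.8/EI
  span BC: UDL 20: wL³/(24EI) = 22.5/EI
  relative rotation θ_0 = (306.8 + 22.5)/EI = 329.3/EI
A unit hogging moment at B produces rotation L₁/(3EI) + L₂/(3EI) = 3.417/EI.
Compatibility: M_B·(L₁+L₂)/(3EI) = θ_0, giving M_B = 96.39 kN·m (hogging).
Span AB, ΣM about A with M_B applied at B: R_B^{AB}·7.25 = 498.9 + 96.39, so R_B^{AB} = 82.1 kN and R_A = 98.2 − 82.1 = 16.1 kN.
Span BC, ΣM about C: R_B^{BC}·3 = 90 + 96.39, so R_B^{BC} = 62.13 kN and R_C = 60 − 62.13 = -2.131 kN.
R_B = 82.1 + 62.13 = 144.2 kN.

R_B = 144.2 kN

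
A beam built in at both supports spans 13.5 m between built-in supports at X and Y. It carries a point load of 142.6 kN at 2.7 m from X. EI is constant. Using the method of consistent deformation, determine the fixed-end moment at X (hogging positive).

M_X = 246.4 kN·m

Take the two fixed-end moments M_X, M_Y as redundants; the released structure is the simple span XY.
On the primary (simply-supported) span, the end slopes from the loading are:
  at X: point load 142.6 at a = 2.7: Pab(L + b)/(6LEI) = 1247/EI
  at Y: point load 142.6 at a = 2.7: Pab(L + a)/(6LEI) = 831.6/EI
  θ_X0 = 1247/EI,  θ_Y0 = 831.6/EI
Flexibility coefficients: a unit moment at one end gives L/(3EI) there and L/(6EI) at the far end, so f₁₁ = f₂₂ = 4.5/EI and f₁₂ = f₂₁ = 2.25/EI.
Compatibility — zero rotation at each built-in end:
  4.5 M_X + 2.25 M_Y = 1247
  2.25 M_X + 4.5 M_Y = 831.6
Solving the pair gives M_X = 246.4 kN·m and M_Y = 61.6 kN·m (hogging).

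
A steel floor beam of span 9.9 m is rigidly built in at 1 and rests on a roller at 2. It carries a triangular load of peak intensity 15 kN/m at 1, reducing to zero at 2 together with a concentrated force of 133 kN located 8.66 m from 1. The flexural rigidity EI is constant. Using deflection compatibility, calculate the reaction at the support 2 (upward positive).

Choose R_2 as the redundant. The primary structure is the cantilever fixed at 1.
Primary-structure tip deflection at 2 by superposition:
  triangular load, peak 15 at the fixed end: w₀L⁴/(30EI) = 4803/EI
  point load 133 at a = 8.66: Pa²(3L − a)/(6EI) = 34977/EI
  δ_0 = 39780/EI
Tip deflection under a unit load at 2: L³/(3EI) = 323.4/EI.
Compatibility at 2: δ_0 − R_2·δ_{22} = 0, so R_2 = 39780/323.4 = 123 kN.

R_2 = 123 kN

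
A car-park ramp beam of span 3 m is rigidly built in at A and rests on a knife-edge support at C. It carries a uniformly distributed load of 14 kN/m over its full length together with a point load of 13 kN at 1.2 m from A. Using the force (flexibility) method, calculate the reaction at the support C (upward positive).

Choose R_C as the redundant. The primary structure is the cantilever fixed at A.
Deflection at C on the released cantilever, summing each load's contribution:
  UDL 14: wL⁴/(8EI) = 141.8/EI
  point load 13 at a = 1.2: Pa²(3L − a)/(6EI) = 24.34/EI
  δ_0 = 166.1/EI
Tip deflection under a unit load at C: L³/(3EI) = 9/EI.
Compatibility at C: δ_0 − R_C·δ_{CC} = 0, so R_C = 166.1/9 = 18.45 kN.

R_C = 18.45 kN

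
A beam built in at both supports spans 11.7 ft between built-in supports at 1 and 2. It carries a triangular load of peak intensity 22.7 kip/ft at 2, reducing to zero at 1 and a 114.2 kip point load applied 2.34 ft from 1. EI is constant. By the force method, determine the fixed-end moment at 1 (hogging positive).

M_1 = 274.6 kip·ft

Take the two fixed-end moments M_1, M_2 as redundants; the released structure is the simple span 12.
Simple-span end rotations at 1 and 2 under the given loads:
  at 1: triangular load, peak 22.7: 7w₀L³/(360EI) = 706.9/EI
  at 2: triangular load, peak 22.7: w₀L³/(45EI) = 807.9/EI
  at 1: point load 114.2 at a = 2.34: Pab(L + b)/(6LEI) = 750.4/EI
  at 2: point load 114.2 at a = 2.34: Pab(L + a)/(6LEI) = 500.3/EI
  θ_10 = 1457/EI,  θ_20 = 1308/EI
Flexibility coefficients: a unit moment at one end gives L/(3EI) there and L/(6EI) at the far end, so f₁₁ = f₂₂ = 3.9/EI and f₁₂ = f₂₁ = 1.95/EI.
Compatibility — zero rotation at each built-in end:
  3.9 M_1 + 1.95 M_2 = 1457
  1.95 M_1 + 3.9 M_2 = 1308
Solving the pair gives M_1 = 274.6 kip·ft and M_2 = 198.1 kip·ft (hogging).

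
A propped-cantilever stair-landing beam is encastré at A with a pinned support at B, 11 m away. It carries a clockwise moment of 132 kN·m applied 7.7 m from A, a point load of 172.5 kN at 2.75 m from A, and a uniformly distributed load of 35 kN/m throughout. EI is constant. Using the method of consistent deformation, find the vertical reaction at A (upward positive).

Release the roller at B. Primary structure: cantilever fixed at A.
Deflection at B on the released cantilever, summing each load's contribution:
  clockwise couple 132 at a = 7.7: M₀a(2L − a)/(2EI) = 7267/EI
  point load 172.5 at a = 2.75: Pa²(3L − a)/(6EI) = 6577/EI
  UDL 35: wL⁴/(8EI) = 64054/EI
  δ_0 = 77899/EI
Tip deflection under a unit load at B: L³/(3EI) = 443.7/EI.
The prop prevents deflection at B: R_B = δ_0/δ_{BB} = 77899/443.7 = 175.6 kN.
Vertical equilibrium: R_A = ΣP − R_B = 557.5 − 175.6 = 381.9 kN.

R_A = 381.9 kN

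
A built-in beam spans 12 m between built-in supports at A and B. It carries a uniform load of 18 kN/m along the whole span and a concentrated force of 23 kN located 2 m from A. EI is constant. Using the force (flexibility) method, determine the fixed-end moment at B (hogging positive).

M_B = 222.4 kN·m

Take the two fixed-end moments M_A, M_B as redundants; the released structure is the simple span AB.
On the primary (simply-supported) span, the end slopes from the loading are:
  at A: UDL 18: wL³/(24EI) = 1296/EI
  at B: UDL 18: wL³/(24EI) = 1296/EI
  at A: point load 23 at a = 2: Pab(L + b)/(6LEI) = 140.6/EI
  at B: point load 23 at a = 2: Pab(L + a)/(6LEI) = 89.44/EI
  θ_A0 = 1437/EI,  θ_B0 = 1385/EI
Flexibility coefficients: a unit moment at one end gives L/(3EI) there and L/(6EI) at the far end, so f₁₁ = f₂₂ = 4/EI and f₁₂ = f₂₁ = 2/EI.
Compatibility — zero rotation at each built-in end:
  4 M_A + 2 M_B = 1437
  2 M_A + 4 M_B = 1385
Solving the pair gives M_A = 247.9 kN·m and M_B = 222.4 kN·m (hogging).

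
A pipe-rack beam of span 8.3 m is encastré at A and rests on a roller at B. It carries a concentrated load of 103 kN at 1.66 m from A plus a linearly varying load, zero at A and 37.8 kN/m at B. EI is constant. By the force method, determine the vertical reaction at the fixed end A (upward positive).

Release the roller at B. Primary structure: cantilever fixed at A.
Free-end deflection of the primary structure under the applied loading (downward +):
  point load 103 at a = 1.66: Pa²(3L − a)/(6EI) = 1099/EI
  triangular load, peak 37.8 at the free end: 11w₀L⁴/(120EI) = 16444/EI
  δ_0 = 17544/EI
Tip deflection under a unit load at B: L³/(3EI) = 190.6/EI.
The prop prevents deflection at B: R_B = δ_0/δ_{BB} = 17544/190.6 = 92.05 kN.
Vertical equilibrium: R_A = ΣP − R_B = 259.9 − 92.05 = 167.8 kN.

R_A = 167.8 kN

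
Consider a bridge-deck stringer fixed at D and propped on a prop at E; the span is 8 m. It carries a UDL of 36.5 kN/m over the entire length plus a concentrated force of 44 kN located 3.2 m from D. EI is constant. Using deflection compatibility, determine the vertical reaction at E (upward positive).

R_E = 118.7 kN

Choose R_E as the redundant. The primary structure is the cantilever fixed at D.
Deflection at E on the released cantilever, summing each load's contribution:
  UDL 36.5: wL⁴/(8EI) = 18688/EI
  point load 44 at a = 3.2: Pa²(3L − a)/(6EI) = 1562/EI
  δ_0 = 20250/EI
Flexibility coefficient — unit upward force at E: δ_{EE} = L³/(3EI) = 170.7/EI.
The prop prevents deflection at E: R_E = δ_0/δ_{EE} = 20250/170.7 = 118.7 kN.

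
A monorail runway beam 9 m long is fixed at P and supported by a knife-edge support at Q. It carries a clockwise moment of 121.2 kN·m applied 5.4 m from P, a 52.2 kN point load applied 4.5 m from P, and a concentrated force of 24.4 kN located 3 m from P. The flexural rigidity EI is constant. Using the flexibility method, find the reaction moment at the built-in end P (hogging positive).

Release the roller at Q. Primary structure: cantilever fixed at P.
Downward deflection at the released point Q due to the loads:
  clockwise couple 121.2 at a = 5.4: M₀a(2L − a)/(2EI) = 4123/EI
  point load 52.2 at a = 4.5: Pa²(3L − a)/(6EI) = 3964/EI
  point load 24.4 at a = 3: Pa²(3L − a)/(6EI) = 878.4/EI
  δ_0 = 8966/EI
Tip deflection under a unit load at Q: L³/(3EI) = 243/EI.
The prop prevents deflection at Q: R_Q = δ_0/δ_{QQ} = 8966/243 = 36.9 kN.
Moment equilibrium about P: M_P = Σ(load moments about P) − R_Q·L = 429.3 − 36.9×9 = 97.24 kN·m.

M_P = 97.24 kN·m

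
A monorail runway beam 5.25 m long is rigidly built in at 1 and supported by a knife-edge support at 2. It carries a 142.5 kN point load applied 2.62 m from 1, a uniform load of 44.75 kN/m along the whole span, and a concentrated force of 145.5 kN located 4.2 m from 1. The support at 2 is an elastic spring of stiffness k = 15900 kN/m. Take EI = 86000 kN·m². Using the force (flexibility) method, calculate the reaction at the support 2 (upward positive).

Choose R_2 as the redundant. The primary structure is the cantilever fixed at 1.
Free-end deflection of the primary structure under the applied loading (downward +):
  point load 142.5 at a = 2.62: Pa²(3L − a)/(6EI) = 2141/EI
  UDL 44.75: wL⁴/(8EI) = 4250/EI
  point load 145.5 at a = 4.2: Pa²(3L − a)/(6EI) = 4941/EI
  δ_0 = 11331/EI
Tip deflection under a unit load at 2: L³/(3EI) = 48.23/EI.
With EI = 86000 kN·m²: δ_0 = 0.13175 m and δ_{22} = 0.000561 m/kN.
Compatibility — the spring shortens by R_2/k under the reaction it provides: δ_0 − R_2·δ_{22} = R_2/k. With 1/k = 0.000063 m/kN, R_2 = δ_0 / (δ_{22} + 1/k) = 0.13175 / (0.000561 + 0.000063) = 211.2 kN.

R_2 = 211.2 kN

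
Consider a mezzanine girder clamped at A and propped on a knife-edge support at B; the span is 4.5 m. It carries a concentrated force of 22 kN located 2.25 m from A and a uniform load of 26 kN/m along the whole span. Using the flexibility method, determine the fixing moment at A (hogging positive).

Choose R_B as the redundant. The primary structure is the cantilever fixed at A.
Deflection at B on the released cantilever, summing each load's contribution:
  point load 22 at a = 2.25: Pa²(3L − a)/(6EI) = 208.8/EI
  UDL 26: wL⁴/(8EI) = 1333/EI
  δ_0 = 1542/EI
Tip deflection under a unit load at B: L³/(3EI) = 30.38/EI.
Compatibility at B: δ_0 − R_B·δ_{BB} = 0, so R_B = 1542/30.38 = 50.75 kN.
Moment equilibrium about A: M_A = Σ(load moments about A) − R_B·L = 312.8 − 50.75×4.5 = 84.38 kN·m.

M_A = 84.38 kN·m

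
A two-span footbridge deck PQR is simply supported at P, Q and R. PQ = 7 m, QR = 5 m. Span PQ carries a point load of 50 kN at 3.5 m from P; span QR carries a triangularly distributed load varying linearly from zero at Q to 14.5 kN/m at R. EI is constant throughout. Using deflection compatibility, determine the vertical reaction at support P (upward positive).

Release continuity at Q by inserting a hinge; the redundant is the internal moment M_Q. The primary structure is two simply-supported spans PQ and QR.
End slopes at the hinge Q, treating each span as simply supported:
  span PQ: point load 50 at a = 3.5: Pab(L + a)/(6LEI) = 153.1/EI
  span QR: triangular load, peak 14.5: 7w₀L³/(360EI) = 35.24/EI
  relative rotation θ_0 = (153.1 + 35.24)/EI = 188.4/EI
A unit hogging moment at Q produces rotation L₁/(3EI) + L₂/(3EI) = 4/EI.
Compatibility: M_Q·(L₁+L₂)/(3EI) = θ_0, giving M_Q = 47.09 kN·m (hogging).
Span PQ, ΣM about P with M_Q applied at Q: R_Q^{PQ}·7 = 175 + 47.09, so R_Q^{PQ} = 31.73 kN and R_P = 50 − 31.73 = 18.27 kN.

R_P = 18.27 kN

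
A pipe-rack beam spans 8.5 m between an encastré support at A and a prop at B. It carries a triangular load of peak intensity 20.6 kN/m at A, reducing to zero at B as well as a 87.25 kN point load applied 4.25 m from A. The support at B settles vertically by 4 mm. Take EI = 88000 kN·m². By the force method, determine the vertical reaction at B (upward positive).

Remove the prop at B; the released (primary) structure is a cantilever built in at A.
Primary-structure tip deflection at B by superposition:
  triangular load, peak 20.6 at the fixed end: w₀L⁴/(30EI) = 3584/EI
  point load 87.25 at a = 4.25: Pa²(3L − a)/(6EI) = 5582/EI
  δ_0 = 9166/EI
Flexibility coefficient — unit upward force at B: δ_{BB} = L³/(3EI) = 204.7/EI.
With EI = 88000 kN·m²: δ_0 = 0.10416 m and δ_{BB} = 0.002326 m/kN.
Compatibility — the beam at B must follow the support down by 0.004 m: δ_0 − R_B·δ_{BB} = 0.004, so R_B = (0.10416 − 0.004)/0.002326 = 43.06 kN.

R_B = 43.06 kN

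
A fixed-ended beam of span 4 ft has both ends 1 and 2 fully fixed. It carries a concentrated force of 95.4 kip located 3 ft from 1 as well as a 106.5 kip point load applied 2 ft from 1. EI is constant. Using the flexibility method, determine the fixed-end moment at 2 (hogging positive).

M_2 = 106.9 kip·ft

Release both end moments; the primary structure is a simply-supported span 12 with redundants M_1 and M_2.
Simple-span end rotations at 1 and 2 under the given loads:
  at 1: point load 95.4 at a = 3: Pab(L + b)/(6LEI) = 59.62/EI
  at 2: point load 95.4 at a = 3: Pab(L + a)/(6LEI) = 83.47/EI
  at 1: point load 106.5 at a = 2: Pab(L + b)/(6LEI) = 106.5/EI
  at 2: point load 106.5 at a = 2: Pab(L + a)/(6LEI) = 106.5/EI
  θ_10 = 166.1/EI,  θ_20 = 190/EI
Flexibility coefficients: a unit moment at one end gives L/(3EI) there and L/(6EI) at the far end, so f₁₁ = f₂₂ = 1.333/EI and f₁₂ = f₂₁ = 0.6667/EI.
Compatibility — zero rotation at each built-in end:
  1.333 M_1 + 0.6667 M_2 = 166.1
  0.6667 M_1 + 1.333 M_2 = 190
Solving the pair gives M_1 = 71.14 kip·ft and M_2 = 106.9 kip·ft (hogging).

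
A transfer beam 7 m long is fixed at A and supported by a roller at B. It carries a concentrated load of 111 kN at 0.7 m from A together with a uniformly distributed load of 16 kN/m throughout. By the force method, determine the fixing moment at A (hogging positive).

M_A = 164.4 kN·m

Release the roller at B. Primary structure: cantilever fixed at A.
Free-end deflection of the primary structure under the applied loading (downward +):
  point load 111 at a = 0.7: Pa²(3L − a)/(6EI) = 184/EI
  UDL 16: wL⁴/(8EI) = 4802/EI
  δ_0 = 4986/EI
Tip deflection under a unit load at B: L³/(3EI) = 114.3/EI.
The prop prevents deflection at B: R_B = δ_0/δ_{BB} = 4986/114.3 = 43.61 kN.
Moment equilibrium about A: M_A = Σ(load moments about A) − R_B·L = 469.7 − 43.61×7 = 164.4 kN·m.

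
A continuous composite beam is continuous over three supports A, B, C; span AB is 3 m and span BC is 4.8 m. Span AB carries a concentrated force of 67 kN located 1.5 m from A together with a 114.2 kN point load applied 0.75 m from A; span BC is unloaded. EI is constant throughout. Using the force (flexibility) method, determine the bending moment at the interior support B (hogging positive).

M_B = 29.94 kN·m

Insert a hinge at B; M_B is the redundant, and each span becomes simply supported.
End slopes at the hinge B, treating each span as simply supported:
  span AB: point load 67 at a = 1.5: Pab(L + a)/(6LEI) = 37.69/EI
  span AB: point load 114.2 at a = 0.75: Pab(L + a)/(6LEI) = 40.15/EI
  relative rotation θ_0 = (77.84 + 0)/EI = 77.84/EI
A unit hogging moment at B produces rotation L₁/(3EI) + L₂/(3EI) = 2.6/EI.
Compatibility: M_B·(L₁+L₂)/(3EI) = θ_0, giving M_B = 29.94 kN·m (hogging).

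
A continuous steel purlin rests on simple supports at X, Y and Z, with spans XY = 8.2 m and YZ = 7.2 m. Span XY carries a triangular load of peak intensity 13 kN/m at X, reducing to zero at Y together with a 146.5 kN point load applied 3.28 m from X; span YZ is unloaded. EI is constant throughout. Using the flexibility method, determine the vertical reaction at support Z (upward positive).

Insert a hinge at Y; M_Y is the redundant, and each span becomes simply supported.
End slopes at the hinge Y, treating each span as simply supported:
  span XY: triangular load, peak 13: 7w₀L³/(360EI) = 139.4/EI
  span XY: point load 146.5 at a = 3.28: Pab(L + a)/(6LEI) = 551.6/EI
  relative rotation θ_0 = (691 + 0)/EI = 691/EI
A unit hogging moment at Y produces rotation L₁/(3EI) + L₂/(3EI) = 5.133/EI.
Compatibility: M_Y·(L₁+L₂)/(3EI) = θ_0, giving M_Y = 134.6 kN·m (hogging).
Span YZ, ΣM about Z: R_Y^{YZ}·7.2 = 0 + 134.6, so R_Y^{YZ} = 18.7 kN and R_Z = 0 − 18.7 = -18.7 kN.

R_Z = -18.7 kN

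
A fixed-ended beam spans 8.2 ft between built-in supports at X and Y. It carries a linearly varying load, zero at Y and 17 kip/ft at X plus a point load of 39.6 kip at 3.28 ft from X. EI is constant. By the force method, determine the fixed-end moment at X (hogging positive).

M_X = 103.9 kip·ft

Release both end moments; the primary structure is a simply-supported span XY with redundants M_X and M_Y.
Simple-span end rotations at X and Y under the given loads:
  at X: triangular load, peak 17: w₀L³/(45EI) = 208.3/EI
  at Y: triangular load, peak 17: 7w₀L³/(360EI) = 182.3/EI
  at X: point load 39.6 at a = 3.28: Pab(L + b)/(6LEI) = 170.4/EI
  at Y: point load 39.6 at a = 3.28: Pab(L + a)/(6LEI) = 149.1/EI
  θ_X0 = 378.7/EI,  θ_Y0 = 331.4/EI
Flexibility coefficients: a unit moment at one end gives L/(3EI) there and L/(6EI) at the far end, so f₁₁ = f₂₂ = 2.733/EI and f₁₂ = f₂₁ = 1.367/EI.
Compatibility — zero rotation at each built-in end:
  2.733 M_X + 1.367 M_Y = 378.7
  1.367 M_X + 2.733 M_Y = 331.4
Solving the pair gives M_X = 103.9 kip·ft and M_Y = 69.28 kip·ft (hogging).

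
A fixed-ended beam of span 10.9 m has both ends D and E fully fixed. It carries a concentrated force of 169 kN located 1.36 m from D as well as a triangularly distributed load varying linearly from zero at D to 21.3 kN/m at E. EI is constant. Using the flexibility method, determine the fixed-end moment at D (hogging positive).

M_D = 260.4 kN·m

Release both end moments; the primary structure is a simply-supported span DE with redundants M_D and M_E.
On the primary (simply-supported) span, the end slopes from the loading are:
  at D: point load 169 at a = 1.36: Pab(L + b)/(6LEI) = 685.3/EI
  at E: point load 169 at a = 1.36: Pab(L + a)/(6LEI) = 411/EI
  at D: triangular load, peak 21.3: 7w₀L³/(360EI) = 536.4/EI
  at E: triangular load, peak 21.3: w₀L³/(45EI) = 613/EI
  θ_D0 = 1222/EI,  θ_E0 = 1024/EI
Flexibility coefficients: a unit moment at one end gives L/(3EI) there and L/(6EI) at the far end, so f₁₁ = f₂₂ = 3.633/EI and f₁₂ = f₂₁ = 1.817/EI.
Compatibility — zero rotation at each built-in end:
  3.633 M_D + 1.817 M_E = 1222
  1.817 M_D + 3.633 M_E = 1024
Solving the pair gives M_D = 260.4 kN·m and M_E = 151.6 kN·m (hogging).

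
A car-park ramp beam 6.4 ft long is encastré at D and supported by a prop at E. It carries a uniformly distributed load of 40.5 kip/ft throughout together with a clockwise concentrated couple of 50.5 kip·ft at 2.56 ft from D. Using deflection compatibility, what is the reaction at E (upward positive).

Choose R_E as the redundant. The primary structure is the cantilever fixed at D.
Free-end deflection of the primary structure under the applied loading (downward +):
  UDL 40.5: wL⁴/(8EI) = 8493/EI
  clockwise couple 50.5 at a = 2.56: M₀a(2L − a)/(2EI) = 661.9/EI
  δ_0 = 9155/EI
Flexibility coefficient — unit upward force at E: δ_{EE} = L³/(3EI) = 87.38/EI.
Compatibility at E: δ_0 − R_E·δ_{EE} = 0, so R_E = 9155/87.38 = 104.8 kip.

R_E = 104.8 kip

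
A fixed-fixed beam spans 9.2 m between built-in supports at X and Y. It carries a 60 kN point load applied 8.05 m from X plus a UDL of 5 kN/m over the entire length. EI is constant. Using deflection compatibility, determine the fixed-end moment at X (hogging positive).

M_X = 42.81 kN·m

Release both end moments; the primary structure is a simply-supported span XY with redundants M_X and M_Y.
On the primary (simply-supported) span, the end slopes from the loading are:
  at X: point load 60 at a = 8.05: Pab(L + b)/(6LEI) = 104.1/EI
  at Y: point load 60 at a = 8.05: Pab(L + a)/(6LEI) = 173.6/EI
  at X: UDL 5: wL³/(24EI) = 162.2/EI
  at Y: UDL 5: wL³/(24EI) = 162.2/EI
  θ_X0 = 266.4/EI,  θ_Y0 = 335.8/EI
Flexibility coefficients: a unit moment at one end gives L/(3EI) there and L/(6EI) at the far end, so f₁₁ = f₂₂ = 3.067/EI and f₁₂ = f₂₁ = 1.533/EI.
Compatibility — zero rotation at each built-in end:
  3.067 M_X + 1.533 M_Y = 266.4
  1.533 M_X + 3.067 M_Y = 335.8
Solving the pair gives M_X = 42.81 kN·m and M_Y = 88.09 kN·m (hogging).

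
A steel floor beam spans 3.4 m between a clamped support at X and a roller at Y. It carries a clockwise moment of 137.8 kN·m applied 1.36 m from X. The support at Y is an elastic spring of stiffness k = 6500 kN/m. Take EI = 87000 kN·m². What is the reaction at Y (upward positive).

Release the roller at Y. Primary structure: cantilever fixed at X.
Downward deflection at the released point Y due to the loads:
  clockwise couple 137.8 at a = 1.36: M₀a(2L − a)/(2EI) = 509.7/EI
Flexibility coefficient — unit upward force at Y: δ_{YY} = L³/(3EI) = 13.1/EI.
With EI = 87000 kN·m²: δ_0 = 0.005859 m and δ_{YY} = 0.000151 m/kN.
Compatibility — the spring shortens by R_Y/k under the reaction it provides: δ_0 − R_Y·δ_{YY} = R_Y/k. With 1/k = 0.000154 m/kN, R_Y = δ_0 / (δ_{YY} + 1/k) = 0.005859 / (0.000151 + 0.000154) = 19.25 kN.

R_Y = 19.25 kN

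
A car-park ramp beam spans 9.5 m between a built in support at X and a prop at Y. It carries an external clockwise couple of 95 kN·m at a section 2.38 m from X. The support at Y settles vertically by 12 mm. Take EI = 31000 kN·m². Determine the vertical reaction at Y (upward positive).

Release the roller at Y. Primary structure: cantilever fixed at X.
Deflection at Y on the released cantilever, summing each load's contribution:
  clockwise couple 95 at a = 2.38: M₀a(2L − a)/(2EI) = 1879/EI
Flexibility coefficient — unit upward force at Y: δ_{YY} = L³/(3EI) = 285.8/EI.
With EI = 31000 kN·m²: δ_0 = 0.060609 m and δ_{YY} = 0.009219 m/kN.
Compatibility — the beam at Y must follow the support down by 0.012 m: δ_0 − R_Y·δ_{YY} = 0.012, so R_Y = (0.060609 − 0.012)/0.009219 = 5.273 kN.

R_Y = 5.273 kN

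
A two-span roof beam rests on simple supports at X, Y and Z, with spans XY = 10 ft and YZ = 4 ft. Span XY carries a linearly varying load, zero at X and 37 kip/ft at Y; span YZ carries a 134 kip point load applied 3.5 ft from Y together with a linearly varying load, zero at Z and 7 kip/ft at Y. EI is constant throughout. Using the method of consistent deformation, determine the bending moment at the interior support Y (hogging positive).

M_Y = 187.7 kip·ft

Insert a hinge at Y; M_Y is the redundant, and each span becomes simply supported.
Discontinuity in slope at Y on the released structure — sum the simple-span end rotations:
  span XY: triangular load, peak 37: w₀L³/(45EI) = 822.2/EI
  span YZ: point load 134 at a = 3.5: Pab(L + b)/(6LEI) = 43.97/EI
  span YZ: triangular load, peak 7: w₀L³/(45EI) = 9.956/EI
  relative rotation θ_0 = (822.2 + 53.92)/EI = 876.1/EI
A unit hogging moment at Y produces rotation L₁/(3EI) + L₂/(3EI) = 4.667/EI.
Compatibility: M_Y·(L₁+L₂)/(3EI) = θ_0, giving M_Y = 187.7 kip·ft (hogging).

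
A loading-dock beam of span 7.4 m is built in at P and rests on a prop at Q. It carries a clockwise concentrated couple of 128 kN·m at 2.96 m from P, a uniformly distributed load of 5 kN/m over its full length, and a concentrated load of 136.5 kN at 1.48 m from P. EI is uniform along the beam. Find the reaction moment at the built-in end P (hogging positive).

Take the reaction at Q as the redundant and release it; the primary structure is a cantilever fixed at P.
Downward deflection at the released point Q due to the loads:
  clockwise couple 128 at a = 2.96: M₀a(2L − a)/(2EI) = 2243/EI
  UDL 5: wL⁴/(8EI) = 1874/EI
  point load 136.5 at a = 1.48: Pa²(3L − a)/(6EI) = 1033/EI
  δ_0 = 5150/EI
Tip deflection under a unit load at Q: L³/(3EI) = 135.1/EI.
Compatibility at Q: δ_0 − R_Q·δ_{QQ} = 0, so R_Q = 5150/135.1 = 38.12 kN.
Moment equilibrium about P: M_P = Σ(load moments about P) − R_Q·L = 466.9 − 38.12×7.4 = 184.8 kN·m.

M_P = 184.8 kN·m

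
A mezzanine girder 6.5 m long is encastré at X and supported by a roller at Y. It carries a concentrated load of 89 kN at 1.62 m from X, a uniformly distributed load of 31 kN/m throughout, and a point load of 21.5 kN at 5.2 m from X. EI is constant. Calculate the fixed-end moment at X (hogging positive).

Choose R_Y as the redundant. The primary structure is the cantilever fixed at X.
Deflection at Y on the released cantilever, summing each load's contribution:
  point load 89 at a = 1.62: Pa²(3L − a)/(6EI) = 696/EI
  UDL 31: wL⁴/(8EI) = 6917/EI
  point load 21.5 at a = 5.2: Pa²(3L − a)/(6EI) = 1386/EI
  δ_0 = 8999/EI
Tip deflection under a unit load at Y: L³/(3EI) = 91.54/EI.
The prop prevents deflection at Y: R_Y = δ_0/δ_{YY} = 8999/91.54 = 98.3 kN.
Moment equilibrium about X: M_X = Σ(load moments about X) − R_Y·L = 910.9 − 98.3×6.5 = 271.9 kN·m.

M_X = 271.9 kN·m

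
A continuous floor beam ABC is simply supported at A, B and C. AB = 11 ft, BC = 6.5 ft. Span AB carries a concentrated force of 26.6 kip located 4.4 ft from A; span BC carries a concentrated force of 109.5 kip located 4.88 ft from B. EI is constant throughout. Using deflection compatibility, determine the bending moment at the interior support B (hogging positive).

Take M_B as the redundant. Released structure: two simple spans AB and BC with a hinge at B.
Discontinuity in slope at B on the released structure — sum the simple-span end rotations:
  span AB: point load 26.6 at a = 4.4: Pab(L + a)/(6LEI) = 180.2/EI
  span BC: point load 109.5 at a = 4.88: Pab(L + b)/(6LEI) = 180.2/EI
  relative rotation θ_0 = (180.2 + 180.2)/EI = 360.5/EI
A unit hogging moment at B produces rotation L₁/(3EI) + L₂/(3EI) = 5.833/EI.
Compatibility: M_B·(L₁+L₂)/(3EI) = θ_0, giving M_B = 61.8 kip·ft (hogging).

M_B = 61.8 kip·ft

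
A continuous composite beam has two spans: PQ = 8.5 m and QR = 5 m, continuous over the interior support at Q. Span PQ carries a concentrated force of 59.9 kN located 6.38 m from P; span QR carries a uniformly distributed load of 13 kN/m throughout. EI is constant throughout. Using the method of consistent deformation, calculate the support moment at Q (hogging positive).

M_Q = 67.58 kN·m

Take M_Q as the redundant. Released structure: two simple spans PQ and QR with a hinge at Q.
Discontinuity in slope at Q on the released structure — sum the simple-span end rotations:
  span PQ: point load 59.9 at a = 6.38: Pab(L + a)/(6LEI) = 236.4/EI
  span QR: UDL 13: wL³/(24EI) = 67.71/EI
  relative rotation θ_0 = (236.4 + 67.71)/EI = 304.1/EI
A unit hogging moment at Q produces rotation L₁/(3EI) + L₂/(3EI) = 4.5/EI.
Slope continuity at Q: θ_0 = M_Q·4.5/EI, so M_Q = 304.1/4.5 = 67.58 kN·m (hogging).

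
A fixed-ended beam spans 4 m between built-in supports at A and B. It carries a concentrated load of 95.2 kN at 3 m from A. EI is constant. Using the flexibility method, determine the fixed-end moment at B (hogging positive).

Take the two fixed-end moments M_A, M_B as redundants; the released structure is the simple span AB.
On the primary (simply-supported) span, the end slopes from the loading are:
  at A: point load 95.2 at a = 3: Pab(L + b)/(6LEI) = 59.5/EI
  at B: point load 95.2 at a = 3: Pab(L + a)/(6LEI) = 83.3/EI
  θ_A0 = 59.5/EI,  θ_B0 = 83.3/EI
Flexibility coefficients: a unit moment at one end gives L/(3EI) there and L/(6EI) at the far end, so f₁₁ = f₂₂ = 1.333/EI and f₁₂ = f₂₁ = 0.6667/EI.
Compatibility — zero rotation at each built-in end:
  1.333 M_A + 0.6667 M_B = 59.5
  0.6667 M_A + 1.333 M_B = 83.3
Solving the pair gives M_A = 17.85 kN·m and M_B = 53.55 kN·m (hogging).

M_B = 53.55 kN·m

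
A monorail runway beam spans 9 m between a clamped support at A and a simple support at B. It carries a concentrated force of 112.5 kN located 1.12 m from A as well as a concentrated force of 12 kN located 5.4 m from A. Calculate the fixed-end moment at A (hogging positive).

Remove the prop at B; the released (primary) structure is a cantilever built in at A.
Deflection at B on the released cantilever, summing each load's contribution:
  point load 112.5 at a = 1.12: Pa²(3L − a)/(6EI) = 608.7/EI
  point load 12 at a = 5.4: Pa²(3L − a)/(6EI) = 1260/EI
  δ_0 = 1868/EI
Flexibility coefficient — unit upward force at B: δ_{BB} = L³/(3EI) = 243/EI.
The prop prevents deflection at B: R_B = δ_0/δ_{BB} = 1868/243 = 7.689 kN.
Moment equilibrium about A: M_A = Σ(load moments about A) − R_B·L = 190.8 − 7.689×9 = 121.6 kN·m.

M_A = 121.6 kN·m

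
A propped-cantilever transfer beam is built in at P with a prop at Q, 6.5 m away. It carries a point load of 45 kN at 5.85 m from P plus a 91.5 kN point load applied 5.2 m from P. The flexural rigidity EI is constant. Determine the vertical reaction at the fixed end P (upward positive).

R_P = 33.81 kN

Release the roller at Q. Primary structure: cantilever fixed at P.
Deflection at Q on the released cantilever, summing each load's contribution:
  point load 45 at a = 5.85: Pa²(3L − a)/(6EI) = 3504/EI
  point load 91.5 at a = 5.2: Pa²(3L − a)/(6EI) = 5897/EI
  δ_0 = 9400/EI
Tip deflection under a unit load at Q: L³/(3EI) = 91.54/EI.
Compatibility at Q: δ_0 − R_Q·δ_{QQ} = 0, so R_Q = 9400/91.54 = 102.7 kN.
Vertical equilibrium: R_P = ΣP − R_Q = 136.5 − 102.7 = 33.81 kN.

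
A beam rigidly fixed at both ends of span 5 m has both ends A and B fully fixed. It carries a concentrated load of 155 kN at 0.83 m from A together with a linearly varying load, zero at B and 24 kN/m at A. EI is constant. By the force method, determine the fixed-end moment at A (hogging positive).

Release both end moments; the primary structure is a simply-supported span AB with redundants M_A and M_B.
Simple-span end rotations at A and B under the given loads:
  at A: point load 155 at a = 0.83: Pab(L + b)/(6LEI) = 164/EI
  at B: point load 155 at a = 0.83: Pab(L + a)/(6LEI) = 104.3/EI
  at A: triangular load, peak 24: w₀L³/(45EI) = 66.67/EI
  at B: triangular load, peak 24: 7w₀L³/(360EI) = 58.33/EI
  θ_A0 = 230.6/EI,  θ_B0 = 162.6/EI
Flexibility coefficients: a unit moment at one end gives L/(3EI) there and L/(6EI) at the far end, so f₁₁ = f₂₂ = 1.667/EI and f₁₂ = f₂₁ = 0.8333/EI.
Compatibility — zero rotation at each built-in end:
  1.667 M_A + 0.8333 M_B = 230.6
  0.8333 M_A + 1.667 M_B = 162.6
Solving the pair gives M_A = 119.5 kN·m and M_B = 37.81 kN·m (hogging).

M_A = 119.5 kN·m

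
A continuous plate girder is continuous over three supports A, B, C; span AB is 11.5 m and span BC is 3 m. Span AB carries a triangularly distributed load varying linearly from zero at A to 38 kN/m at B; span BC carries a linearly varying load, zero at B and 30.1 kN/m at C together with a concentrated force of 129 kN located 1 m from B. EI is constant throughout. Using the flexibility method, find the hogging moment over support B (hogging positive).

M_B = 283.8 kN·m

Release continuity at B by inserting a hinge; the redundant is the internal moment M_B. The primary structure is two simply-supported spans AB and BC.
Discontinuity in slope at B on the released structure — sum the simple-span end rotations:
  span AB: triangular load, peak 38: w₀L³/(45EI) = 1284/EI
  span BC: triangular load, peak 30.1: 7w₀L³/(360EI) = 15.8/EI
  span BC: point load 129 at a = 1: Pab(L + b)/(6LEI) = 71.67/EI
  relative rotation θ_0 = (1284 + 87.47)/EI = 1372/EI
A unit hogging moment at B produces rotation L₁/(3EI) + L₂/(3EI) = 4.833/EI.
Compatibility: M_B·(L₁+L₂)/(3EI) = θ_0, giving M_B = 283.8 kN·m (hogging).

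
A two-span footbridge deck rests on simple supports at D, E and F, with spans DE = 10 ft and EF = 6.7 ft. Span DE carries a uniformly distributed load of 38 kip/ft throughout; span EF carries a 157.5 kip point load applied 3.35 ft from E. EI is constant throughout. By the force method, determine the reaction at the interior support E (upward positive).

Release continuity at E by inserting a hinge; the redundant is the internal moment M_E. The primary structure is two simply-supported spans DE and EF.
Discontinuity in slope at E on the released structure — sum the simple-span end rotations:
  span DE: UDL 38: wL³/(24EI) = 1583/EI
  span EF: point load 157.5 at a = 3.35: Pab(L + b)/(6LEI) = 441.9/EI
  relative rotation θ_0 = (1583 + 441.9)/EI = 2025/EI
A unit hogging moment at E produces rotation L₁/(3EI) + L₂/(3EI) = 5.567/EI.
Compatibility: M_E·(L₁+L₂)/(3EI) = θ_0, giving M_E = 363.8 kip·ft (hogging).
Span DE, ΣM about D with M_E applied at E: R_E^{DE}·10 = 1900 + 363.8, so R_E^{DE} = 226.4 kip and R_D = 380 − 226.4 = 153.6 kip.
Span EF, ΣM about F: R_E^{EF}·6.7 = 527.6 + 363.8, so R_E^{EF} = 133.1 kip and R_F = 157.5 − 133.1 = 24.45 kip.
R_E = 226.4 + 133.1 = 359.4 kip.

R_E = 359.4 kip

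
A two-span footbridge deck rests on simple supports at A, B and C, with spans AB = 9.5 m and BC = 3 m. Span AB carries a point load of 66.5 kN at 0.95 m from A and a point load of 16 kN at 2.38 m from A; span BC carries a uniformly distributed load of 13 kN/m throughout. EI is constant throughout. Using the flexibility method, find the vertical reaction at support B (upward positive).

Release continuity at B by inserting a hinge; the redundant is the internal moment M_B. The primary structure is two simply-supported spans AB and BC.
Discontinuity in slope at B on the released structure — sum the simple-span end rotations:
  span AB: point load 66.5 at a = 0.95: Pab(L + a)/(6LEI) = 99.03/EI
  span AB: point load 16 at a = 2.38: Pab(L + a)/(6LEI) = 56.51/EI
  span BC: UDL 13: wL³/(24EI) = 14.62/EI
  relative rotation θ_0 = (155.5 + 14.62)/EI = 170.2/EI
A unit hogging moment at B produces rotation L₁/(3EI) + L₂/(3EI) = 4.167/EI.
Slope continuity at B: θ_0 = M_B·4.167/EI, so M_B = 170.2/4.167 = 40.84 kN·m (hogging).
Span AB, ΣM about A with M_B applied at B: R_B^{AB}·9.5 = 101.3 + 40.84, so R_B^{AB} = 14.96 kN and R_A = 82.5 − 14.96 = 67.54 kN.
Span BC, ΣM about C: R_B^{BC}·3 = 58.5 + 40.84, so R_B^{BC} = 33.11 kN and R_C = 39 − 33.11 = 5.887 kN.
R_B = 14.96 + 33.11 = 48.07 kN.

R_B = 48.07 kN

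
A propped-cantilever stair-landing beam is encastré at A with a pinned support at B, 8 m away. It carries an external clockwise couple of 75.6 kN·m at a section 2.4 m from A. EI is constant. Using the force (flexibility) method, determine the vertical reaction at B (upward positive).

R_B = 7.229 kN

Remove the prop at B; the released (primary) structure is a cantilever built in at A.
Primary-structure tip deflection at B by superposition:
  clockwise couple 75.6 at a = 2.4: M₀a(2L − a)/(2EI) = 1234/EI
Flexibility coefficient — unit upward force at B: δ_{BB} = L³/(3EI) = 170.7/EI.
The prop prevents deflection at B: R_B = δ_0/δ_{BB} = 1234/170.7 = 7.229 kN.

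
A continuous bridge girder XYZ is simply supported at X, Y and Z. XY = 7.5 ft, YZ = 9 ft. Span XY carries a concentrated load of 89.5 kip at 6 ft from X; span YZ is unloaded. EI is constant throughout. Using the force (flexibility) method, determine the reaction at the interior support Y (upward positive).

R_Y = 82.34 kip

Insert a hinge at Y; M_Y is the redundant, and each span becomes simply supported.
Rotations at Y on the released spans (each span's end-slope, ×1/EI):
  span XY: point load 89.5 at a = 6: Pab(L + a)/(6LEI) = 241.7/EI
  relative rotation θ_0 = (241.7 + 0)/EI = 241.7/EI
A unit hogging moment at Y produces rotation L₁/(3EI) + L₂/(3EI) = 5.5/EI.
Compatibility: M_Y·(L₁+L₂)/(3EI) = θ_0, giving M_Y = 43.94 kip·ft (hogging).
Span XY, ΣM about X with M_Y applied at Y: R_Y^{XY}·7.5 = 537 + 43.94, so R_Y^{XY} = 77.46 kip and R_X = 89.5 − 77.46 = 12.04 kip.
Span YZ, ΣM about Z: R_Y^{YZ}·9 = 0 + 43.94, so R_Y^{YZ} = 4.882 kip and R_Z = 0 − 4.882 = -4.882 kip.
R_Y = 77.46 + 4.882 = 82.34 kip.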